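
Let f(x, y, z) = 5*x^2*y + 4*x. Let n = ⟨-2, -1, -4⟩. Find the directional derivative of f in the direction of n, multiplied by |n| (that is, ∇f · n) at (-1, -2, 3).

-53

∂f/∂x = 10*x*y + 4
∂f/∂y = 5*x^2
∂f/∂z = 0
∇f at (-1, -2, 3) = (24, 5, 0)
∇f · n = (24)(-2) + (5)(-1) + (0)(-4) = -53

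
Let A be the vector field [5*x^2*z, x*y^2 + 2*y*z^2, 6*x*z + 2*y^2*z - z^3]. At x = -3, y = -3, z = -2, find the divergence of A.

∂A₁/∂x = 10*x*z
∂A₂/∂y = 2*x*y + 2*z^2
∂A₃/∂z = 6*x + 2*y^2 - 3*z^2
∇·A = 2*x*y + 10*x*z + 6*x + 2*y^2 - z^2
At (-3, -3, -2): 74.

74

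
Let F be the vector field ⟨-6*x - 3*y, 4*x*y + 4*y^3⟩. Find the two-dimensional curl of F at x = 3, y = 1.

∂F₂/∂x = 4*y
∂F₁/∂y = -3
Scalar curl = 4*y + 3
At (3, 1): 7.

7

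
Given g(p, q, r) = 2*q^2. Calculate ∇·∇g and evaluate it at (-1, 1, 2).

∂²g/∂p² = 0
∂²g/∂q² = 4
∂²g/∂r² = 0
∇²g = 4
At (-1, 1, 2): 4.

4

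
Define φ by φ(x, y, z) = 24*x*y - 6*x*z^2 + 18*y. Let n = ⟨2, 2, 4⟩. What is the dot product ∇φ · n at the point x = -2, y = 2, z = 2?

180

∂φ/∂x = 24*y - 6*z^2
∂φ/∂y = 24*x + 18
∂φ/∂z = -12*x*z
∇φ at (-2, 2, 2) = (24, -30, 48)
∇φ · n = (24)(2) + (-30)(2) + (48)(4) = 180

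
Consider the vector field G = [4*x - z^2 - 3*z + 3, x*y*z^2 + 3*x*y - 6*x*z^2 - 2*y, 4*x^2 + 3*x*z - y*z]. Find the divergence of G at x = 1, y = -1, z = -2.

13

∂G₁/∂x = 4
∂G₂/∂y = x*z^2 + 3*x - 2
∂G₃/∂z = 3*x - y
∇·G = x*z^2 + 6*x - y + 2
At (1, -1, -2): 13.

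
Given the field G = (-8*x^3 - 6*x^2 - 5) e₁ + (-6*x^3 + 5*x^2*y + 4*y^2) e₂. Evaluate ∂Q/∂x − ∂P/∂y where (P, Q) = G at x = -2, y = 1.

∂G₂/∂x = -18*x^2 + 10*x*y
∂G₁/∂y = 0
Scalar curl = -18*x^2 + 10*x*y
At (-2, 1): -92.

-92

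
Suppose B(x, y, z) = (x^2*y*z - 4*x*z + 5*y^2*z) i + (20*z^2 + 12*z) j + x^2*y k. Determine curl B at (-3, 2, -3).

(117, 62, 87)

(∇×B)₁ = ∂B₃/∂y − ∂B₂/∂z = x^2 - 40*z - 12
(∇×B)₂ = ∂B₁/∂z − ∂B₃/∂x = x^2*y - 2*x*y - 4*x + 5*y^2
(∇×B)₃ = ∂B₂/∂x − ∂B₁/∂y = -x^2*z - 10*y*z
∇×B = (x^2 - 40*z - 12, x^2*y - 2*x*y - 4*x + 5*y^2, -x^2*z - 10*y*z)
At (-3, 2, -3): (117, 62, 87).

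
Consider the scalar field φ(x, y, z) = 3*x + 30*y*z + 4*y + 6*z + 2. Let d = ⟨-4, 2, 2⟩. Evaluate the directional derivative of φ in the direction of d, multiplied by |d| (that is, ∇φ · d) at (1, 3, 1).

∂φ/∂x = 3
∂φ/∂y = 30*z + 4
∂φ/∂z = 30*y + 6
∇φ at (1, 3, 1) = (3, 34, 96)
∇φ · d = (3)(-4) + (34)(2) + (96)(2) = 248

248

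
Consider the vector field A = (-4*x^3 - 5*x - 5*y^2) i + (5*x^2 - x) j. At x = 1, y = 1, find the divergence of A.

∂A₁/∂x = -12*x^2 - 5
∂A₂/∂y = 0
∇·A = -12*x^2 - 5
At (1, 1): -17.

-17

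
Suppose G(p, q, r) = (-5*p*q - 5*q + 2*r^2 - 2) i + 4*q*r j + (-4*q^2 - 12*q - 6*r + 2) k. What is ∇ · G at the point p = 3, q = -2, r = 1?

∂G₁/∂p = -5*q
∂G₂/∂q = 4*r
∂G₃/∂r = -6
∇·G = -5*q + 4*r - 6
At (3, -2, 1): 8.

8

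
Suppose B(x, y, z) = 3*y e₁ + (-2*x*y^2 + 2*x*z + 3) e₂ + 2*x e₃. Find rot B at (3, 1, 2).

(-6, -2, -1)

(∇×B)₁ = ∂B₃/∂y − ∂B₂/∂z = -2*x
(∇×B)₂ = ∂B₁/∂z − ∂B₃/∂x = -2
(∇×B)₃ = ∂B₂/∂x − ∂B₁/∂y = -2*y^2 + 2*z - 3
∇×B = (-2*x, -2, -2*y^2 + 2*z - 3)
At (3, 1, 2): (-6, -2, -1).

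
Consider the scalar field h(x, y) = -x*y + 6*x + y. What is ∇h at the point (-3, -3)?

∂h/∂x = -y + 6
∂h/∂y = -x + 1
∇h = (-y + 6, -x + 1)
At (-3, -3): (9, 4).

(9, 4)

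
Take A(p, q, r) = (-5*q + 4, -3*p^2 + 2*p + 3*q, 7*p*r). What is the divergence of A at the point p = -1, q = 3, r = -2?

-4

∂A₁/∂p = 0
∂A₂/∂q = 3
∂A₃/∂r = 7*p
∇·A = 7*p + 3
At (-1, 3, -2): -4.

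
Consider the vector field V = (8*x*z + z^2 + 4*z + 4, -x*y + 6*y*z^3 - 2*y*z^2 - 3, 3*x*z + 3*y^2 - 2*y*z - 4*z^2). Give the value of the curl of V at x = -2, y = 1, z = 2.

(-62, -14, -1)

(∇×V)₁ = ∂V₃/∂y − ∂V₂/∂z = -18*y*z^2 + 4*y*z + 6*y - 2*z
(∇×V)₂ = ∂V₁/∂z − ∂V₃/∂x = 8*x - z + 4
(∇×V)₃ = ∂V₂/∂x − ∂V₁/∂y = -y
∇×V = (-18*y*z^2 + 4*y*z + 6*y - 2*z, 8*x - z + 4, -y)
At (-2, 1, 2): (-62, -14, -1).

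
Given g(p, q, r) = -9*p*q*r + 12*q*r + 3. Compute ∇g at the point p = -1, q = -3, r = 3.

(81, 63, -63)

∂g/∂p = -9*q*r
∂g/∂q = -9*p*r + 12*r
∂g/∂r = -9*p*q + 12*q
∇g = (-9*q*r, -9*p*r + 12*r, -9*p*q + 12*q)
At (-1, -3, 3): (81, 63, -63).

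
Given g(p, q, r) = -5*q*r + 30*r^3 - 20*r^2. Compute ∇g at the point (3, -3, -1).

∂g/∂p = 0
∂g/∂q = -5*r
∂g/∂r = -5*q + 90*r^2 - 40*r
∇g = (0, -5*r, -5*q + 90*r^2 - 40*r)
At (3, -3, -1): (0, 5, 145).

(0, 5, 145)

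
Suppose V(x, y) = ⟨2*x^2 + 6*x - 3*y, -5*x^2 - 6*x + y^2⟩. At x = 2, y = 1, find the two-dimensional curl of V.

-23

∂V₂/∂x = -10*x - 6
∂V₁/∂y = -3
Scalar curl = -10*x - 3
At (2, 1): -23.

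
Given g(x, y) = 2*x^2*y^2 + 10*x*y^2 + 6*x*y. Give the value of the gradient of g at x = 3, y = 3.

(216, 306)

∂g/∂x = 4*x*y^2 + 10*y^2 + 6*y
∂g/∂y = 4*x^2*y + 20*x*y + 6*x
∇g = (4*x*y^2 + 10*y^2 + 6*y, 4*x^2*y + 20*x*y + 6*x)
At (3, 3): (216, 306).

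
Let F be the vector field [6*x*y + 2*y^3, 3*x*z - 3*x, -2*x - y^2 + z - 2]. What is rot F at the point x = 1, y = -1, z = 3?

(-1, 2, -6)

(∇×F)₁ = ∂F₃/∂y − ∂F₂/∂z = -3*x - 2*y
(∇×F)₂ = ∂F₁/∂z − ∂F₃/∂x = 2
(∇×F)₃ = ∂F₂/∂x − ∂F₁/∂y = -6*x - 6*y^2 + 3*z - 3
∇×F = (-3*x - 2*y, 2, -6*x - 6*y^2 + 3*z - 3)
At (1, -1, 3): (-1, 2, -6).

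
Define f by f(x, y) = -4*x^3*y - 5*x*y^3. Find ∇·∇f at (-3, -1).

∂²f/∂x² = -24*x*y
∂²f/∂y² = -30*x*y
∇²f = -54*x*y
At (-3, -1): -162.

-162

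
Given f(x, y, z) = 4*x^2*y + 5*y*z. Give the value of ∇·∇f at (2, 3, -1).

24

∂²f/∂x² = 8*y
∂²f/∂y² = 0
∂²f/∂z² = 0
∇²f = 8*y
At (2, 3, -1): 24.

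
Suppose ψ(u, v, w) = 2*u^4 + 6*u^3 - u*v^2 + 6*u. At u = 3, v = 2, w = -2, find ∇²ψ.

∂²ψ/∂u² = 12*u*(2*u + 3)
∂²ψ/∂v² = -2*u
∂²ψ/∂w² = 0
∇²ψ = 24*u^2 + 34*u
At (3, 2, -2): 318.

318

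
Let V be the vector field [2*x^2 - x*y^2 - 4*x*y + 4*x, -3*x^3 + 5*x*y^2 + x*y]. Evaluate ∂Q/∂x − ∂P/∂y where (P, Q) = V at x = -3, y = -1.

-83

∂V₂/∂x = -9*x^2 + 5*y^2 + y
∂V₁/∂y = -2*x*y - 4*x
Scalar curl = -9*x^2 + 2*x*y + 4*x + 5*y^2 + y
At (-3, -1): -83.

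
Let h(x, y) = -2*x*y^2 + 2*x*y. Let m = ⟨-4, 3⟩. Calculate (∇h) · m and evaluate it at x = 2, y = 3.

∂h/∂x = -2*y^2 + 2*y
∂h/∂y = -4*x*y + 2*x
∇h at (2, 3) = (-12, -20)
∇h · m = (-12)(-4) + (-20)(3) = -12

-12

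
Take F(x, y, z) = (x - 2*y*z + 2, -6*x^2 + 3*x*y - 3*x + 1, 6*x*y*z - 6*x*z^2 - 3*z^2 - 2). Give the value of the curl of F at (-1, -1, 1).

(-6, 14, 8)

(∇×F)₁ = ∂F₃/∂y − ∂F₂/∂z = 6*x*z
(∇×F)₂ = ∂F₁/∂z − ∂F₃/∂x = -6*y*z - 2*y + 6*z^2
(∇×F)₃ = ∂F₂/∂x − ∂F₁/∂y = -12*x + 3*y + 2*z - 3
∇×F = (6*x*z, -6*y*z - 2*y + 6*z^2, -12*x + 3*y + 2*z - 3)
At (-1, -1, 1): (-6, 14, 8).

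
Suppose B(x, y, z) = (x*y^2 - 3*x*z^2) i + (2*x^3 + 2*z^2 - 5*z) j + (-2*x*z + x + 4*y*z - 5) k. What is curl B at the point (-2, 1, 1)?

(∇×B)₁ = ∂B₃/∂y − ∂B₂/∂z = 5
(∇×B)₂ = ∂B₁/∂z − ∂B₃/∂x = -6*x*z + 2*z - 1
(∇×B)₃ = ∂B₂/∂x − ∂B₁/∂y = 6*x^2 - 2*x*y
∇×B = (5, -6*x*z + 2*z - 1, 6*x^2 - 2*x*y)
At (-2, 1, 1): (5, 13, 28).

(5, 13, 28)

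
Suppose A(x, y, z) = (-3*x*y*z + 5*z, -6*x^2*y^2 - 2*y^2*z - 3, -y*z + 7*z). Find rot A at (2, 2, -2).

(10, -7, -108)

(∇×A)₁ = ∂A₃/∂y − ∂A₂/∂z = 2*y^2 - z
(∇×A)₂ = ∂A₁/∂z − ∂A₃/∂x = -3*x*y + 5
(∇×A)₃ = ∂A₂/∂x − ∂A₁/∂y = -12*x*y^2 + 3*x*z
∇×A = (2*y^2 - z, -3*x*y + 5, -12*x*y^2 + 3*x*z)
At (2, 2, -2): (10, -7, -108).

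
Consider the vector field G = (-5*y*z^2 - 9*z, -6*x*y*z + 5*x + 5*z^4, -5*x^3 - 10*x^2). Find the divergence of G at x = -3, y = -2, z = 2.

∂G₁/∂x = 0
∂G₂/∂y = -6*x*z
∂G₃/∂z = 0
∇·G = -6*x*z
At (-3, -2, 2): 36.

36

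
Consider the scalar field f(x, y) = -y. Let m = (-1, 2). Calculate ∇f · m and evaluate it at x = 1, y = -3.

-2

∂f/∂x = 0
∂f/∂y = -1
∇f at (1, -3) = (0, -1)
∇f · m = (0)(-1) + (-1)(2) = -2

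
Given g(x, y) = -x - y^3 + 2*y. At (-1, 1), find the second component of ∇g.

-1

(∇g)_2 = ∂g/∂y = -3*y^2 + 2
At (-1, 1): -1.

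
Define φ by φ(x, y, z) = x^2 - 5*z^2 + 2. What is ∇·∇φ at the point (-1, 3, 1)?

-8

∂²φ/∂x² = 2
∂²φ/∂y² = 0
∂²φ/∂z² = -10
∇²φ = -8
At (-1, 3, 1): -8.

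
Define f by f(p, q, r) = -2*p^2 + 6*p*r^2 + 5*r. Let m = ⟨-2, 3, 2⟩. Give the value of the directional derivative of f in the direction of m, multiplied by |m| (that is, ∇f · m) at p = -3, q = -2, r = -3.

∂f/∂p = -4*p + 6*r^2
∂f/∂q = 0
∂f/∂r = 12*p*r + 5
∇f at (-3, -2, -3) = (66, 0, 113)
∇f · m = (66)(-2) + (0)(3) + (113)(2) = 94

94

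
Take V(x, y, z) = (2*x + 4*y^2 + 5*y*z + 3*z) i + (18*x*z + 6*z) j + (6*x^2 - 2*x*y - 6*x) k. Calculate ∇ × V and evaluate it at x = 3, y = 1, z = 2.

(-66, -20, 18)

(∇×V)₁ = ∂V₃/∂y − ∂V₂/∂z = -20*x - 6
(∇×V)₂ = ∂V₁/∂z − ∂V₃/∂x = -12*x + 7*y + 9
(∇×V)₃ = ∂V₂/∂x − ∂V₁/∂y = -8*y + 13*z
∇×V = (-20*x - 6, -12*x + 7*y + 9, -8*y + 13*z)
At (3, 1, 2): (-66, -20, 18).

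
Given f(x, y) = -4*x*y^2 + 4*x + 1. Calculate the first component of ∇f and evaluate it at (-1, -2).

-12

(∇f)_1 = ∂f/∂x = -4*y^2 + 4
At (-1, -2): -12.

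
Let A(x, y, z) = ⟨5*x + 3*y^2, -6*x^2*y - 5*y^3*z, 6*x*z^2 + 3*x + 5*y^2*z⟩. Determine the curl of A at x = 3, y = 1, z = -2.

(-15, -27, -42)

(∇×A)₁ = ∂A₃/∂y − ∂A₂/∂z = 5*y^3 + 10*y*z
(∇×A)₂ = ∂A₁/∂z − ∂A₃/∂x = -6*z^2 - 3
(∇×A)₃ = ∂A₂/∂x − ∂A₁/∂y = -12*x*y - 6*y
∇×A = (5*y^3 + 10*y*z, -6*z^2 - 3, -12*x*y - 6*y)
At (3, 1, -2): (-15, -27, -42).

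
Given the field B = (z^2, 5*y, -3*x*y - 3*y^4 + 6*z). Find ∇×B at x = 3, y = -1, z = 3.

(∇×B)₁ = ∂B₃/∂y − ∂B₂/∂z = -3*x - 12*y^3
(∇×B)₂ = ∂B₁/∂z − ∂B₃/∂x = 3*y + 2*z
(∇×B)₃ = ∂B₂/∂x − ∂B₁/∂y = 0
∇×B = (-3*x - 12*y^3, 3*y + 2*z, 0)
At (3, -1, 3): (3, 3, 0).

(3, 3, 0)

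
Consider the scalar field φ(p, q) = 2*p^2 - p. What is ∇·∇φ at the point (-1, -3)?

4

∂²φ/∂p² = 4
∂²φ/∂q² = 0
∇²φ = 4
At (-1, -3): 4.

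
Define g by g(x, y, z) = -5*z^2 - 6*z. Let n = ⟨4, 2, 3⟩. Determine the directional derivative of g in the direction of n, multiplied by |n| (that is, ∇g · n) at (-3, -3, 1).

-48

∂g/∂x = 0
∂g/∂y = 0
∂g/∂z = -10*z - 6
∇g at (-3, -3, 1) = (0, 0, -16)
∇g · n = (0)(4) + (0)(2) + (-16)(3) = -48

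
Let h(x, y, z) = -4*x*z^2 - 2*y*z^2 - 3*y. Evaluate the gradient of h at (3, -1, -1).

(-4, -5, 20)

∂h/∂x = -4*z^2
∂h/∂y = -2*z^2 - 3
∂h/∂z = -8*x*z - 4*y*z
∇h = (-4*z^2, -2*z^2 - 3, -8*x*z - 4*y*z)
At (3, -1, -1): (-4, -5, 20).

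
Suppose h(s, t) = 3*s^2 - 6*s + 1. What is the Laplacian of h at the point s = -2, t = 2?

∂²h/∂s² = 6
∂²h/∂t² = 0
∇²h = 6
At (-2, 2): 6.

6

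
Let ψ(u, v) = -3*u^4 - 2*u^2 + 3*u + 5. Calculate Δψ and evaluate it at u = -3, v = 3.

∂²ψ/∂u² = -4*(9*u^2 + 1)
∂²ψ/∂v² = 0
∇²ψ = -36*u^2 - 4
At (-3, 3): -328.

-328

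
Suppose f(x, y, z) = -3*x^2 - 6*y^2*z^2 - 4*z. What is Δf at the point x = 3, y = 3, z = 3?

∂²f/∂x² = -6
∂²f/∂y² = -12*z^2
∂²f/∂z² = -12*y^2
∇²f = -12*y^2 - 12*z^2 - 6
At (3, 3, 3): -222.

-222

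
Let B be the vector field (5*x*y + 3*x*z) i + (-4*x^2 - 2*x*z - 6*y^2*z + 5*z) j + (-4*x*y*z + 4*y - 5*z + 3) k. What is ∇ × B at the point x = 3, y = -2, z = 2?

(5, -7, -43)

(∇×B)₁ = ∂B₃/∂y − ∂B₂/∂z = -4*x*z + 2*x + 6*y^2 - 1
(∇×B)₂ = ∂B₁/∂z − ∂B₃/∂x = 3*x + 4*y*z
(∇×B)₃ = ∂B₂/∂x − ∂B₁/∂y = -13*x - 2*z
∇×B = (-4*x*z + 2*x + 6*y^2 - 1, 3*x + 4*y*z, -13*x - 2*z)
At (3, -2, 2): (5, -7, -43).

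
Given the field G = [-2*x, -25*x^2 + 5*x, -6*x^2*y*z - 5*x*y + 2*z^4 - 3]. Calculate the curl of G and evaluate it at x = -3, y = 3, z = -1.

(∇×G)₁ = ∂G₃/∂y − ∂G₂/∂z = -6*x^2*z - 5*x
(∇×G)₂ = ∂G₁/∂z − ∂G₃/∂x = 12*x*y*z + 5*y
(∇×G)₃ = ∂G₂/∂x − ∂G₁/∂y = -50*x + 5
∇×G = (-6*x^2*z - 5*x, 12*x*y*z + 5*y, -50*x + 5)
At (-3, 3, -1): (69, 123, 155).

(69, 123, 155)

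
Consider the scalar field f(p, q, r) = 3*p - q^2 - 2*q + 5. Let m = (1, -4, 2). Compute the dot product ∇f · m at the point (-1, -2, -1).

∂f/∂p = 3
∂f/∂q = -2*q - 2
∂f/∂r = 0
∇f at (-1, -2, -1) = (3, 2, 0)
∇f · m = (3)(1) + (2)(-4) + (0)(2) = -5

-5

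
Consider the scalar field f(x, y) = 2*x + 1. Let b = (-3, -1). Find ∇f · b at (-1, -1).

-6

∂f/∂x = 2
∂f/∂y = 0
∇f at (-1, -1) = (2, 0)
∇f · b = (2)(-3) + (0)(-1) = -6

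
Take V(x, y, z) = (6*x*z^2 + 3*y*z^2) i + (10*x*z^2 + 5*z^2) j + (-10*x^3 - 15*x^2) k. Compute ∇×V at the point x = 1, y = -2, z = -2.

(∇×V)₁ = ∂V₃/∂y − ∂V₂/∂z = -20*x*z - 10*z
(∇×V)₂ = ∂V₁/∂z − ∂V₃/∂x = 30*x^2 + 12*x*z + 30*x + 6*y*z
(∇×V)₃ = ∂V₂/∂x − ∂V₁/∂y = 7*z^2
∇×V = (-20*x*z - 10*z, 30*x^2 + 12*x*z + 30*x + 6*y*z, 7*z^2)
At (1, -2, -2): (60, 60, 28).

(60, 60, 28)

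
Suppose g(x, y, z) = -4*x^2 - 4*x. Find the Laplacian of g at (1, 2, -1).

∂²g/∂x² = -8
∂²g/∂y² = 0
∂²g/∂z² = 0
∇²g = -8
At (1, 2, -1): -8.

-8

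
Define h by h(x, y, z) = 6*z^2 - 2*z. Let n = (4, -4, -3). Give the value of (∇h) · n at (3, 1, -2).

∂h/∂x = 0
∂h/∂y = 0
∂h/∂z = 12*z - 2
∇h at (3, 1, -2) = (0, 0, -26)
∇h · n = (0)(4) + (0)(-4) + (-26)(-3) = 78

78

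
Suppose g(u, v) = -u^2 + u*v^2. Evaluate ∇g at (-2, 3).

(13, -12)

∂g/∂u = -2*u + v^2
∂g/∂v = 2*u*v
∇g = (-2*u + v^2, 2*u*v)
At (-2, 3): (13, -12).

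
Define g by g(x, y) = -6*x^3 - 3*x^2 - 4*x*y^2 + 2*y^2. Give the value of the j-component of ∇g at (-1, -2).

(∇g)_2 = ∂g/∂y = -8*x*y + 4*y
At (-1, -2): -24.

-24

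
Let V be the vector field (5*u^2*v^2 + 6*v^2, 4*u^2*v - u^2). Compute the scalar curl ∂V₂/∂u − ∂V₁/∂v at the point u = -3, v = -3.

∂V₂/∂u = 8*u*v - 2*u
∂V₁/∂v = 10*u^2*v + 12*v
Scalar curl = -10*u^2*v + 8*u*v - 2*u - 12*v
At (-3, -3): 384.

384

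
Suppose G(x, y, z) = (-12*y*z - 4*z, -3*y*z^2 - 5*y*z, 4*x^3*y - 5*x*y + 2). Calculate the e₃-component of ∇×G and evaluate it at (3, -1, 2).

24

(∇×G)_3 = ∂G₂/∂x − ∂G₁/∂y
= 0 − (-12*z)
= 12*z
At (3, -1, 2): 24.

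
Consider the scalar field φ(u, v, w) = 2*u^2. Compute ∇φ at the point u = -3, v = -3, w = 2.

∂φ/∂u = 4*u
∂φ/∂v = 0
∂φ/∂w = 0
∇φ = (4*u, 0, 0)
At (-3, -3, 2): (-12, 0, 0).

(-12, 0, 0)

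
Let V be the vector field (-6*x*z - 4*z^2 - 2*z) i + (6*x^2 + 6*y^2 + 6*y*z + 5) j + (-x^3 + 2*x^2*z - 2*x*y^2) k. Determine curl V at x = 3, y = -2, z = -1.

(∇×V)₁ = ∂V₃/∂y − ∂V₂/∂z = -4*x*y - 6*y
(∇×V)₂ = ∂V₁/∂z − ∂V₃/∂x = 3*x^2 - 4*x*z - 6*x + 2*y^2 - 8*z - 2
(∇×V)₃ = ∂V₂/∂x − ∂V₁/∂y = 12*x
∇×V = (-4*x*y - 6*y, 3*x^2 - 4*x*z - 6*x + 2*y^2 - 8*z - 2, 12*x)
At (3, -2, -1): (36, 35, 36).

(36, 35, 36)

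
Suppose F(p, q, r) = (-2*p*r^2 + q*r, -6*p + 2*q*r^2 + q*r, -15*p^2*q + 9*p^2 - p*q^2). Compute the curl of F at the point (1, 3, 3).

(-60, 72, -9)

(∇×F)₁ = ∂F₃/∂q − ∂F₂/∂r = -15*p^2 - 2*p*q - 4*q*r - q
(∇×F)₂ = ∂F₁/∂r − ∂F₃/∂p = 30*p*q - 4*p*r - 18*p + q^2 + q
(∇×F)₃ = ∂F₂/∂p − ∂F₁/∂q = -r - 6
∇×F = (-15*p^2 - 2*p*q - 4*q*r - q, 30*p*q - 4*p*r - 18*p + q^2 + q, -r - 6)
At (1, 3, 3): (-60, 72, -9).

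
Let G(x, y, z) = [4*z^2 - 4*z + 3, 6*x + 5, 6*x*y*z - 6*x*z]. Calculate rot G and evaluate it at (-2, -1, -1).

(∇×G)₁ = ∂G₃/∂y − ∂G₂/∂z = 6*x*z
(∇×G)₂ = ∂G₁/∂z − ∂G₃/∂x = -6*y*z + 14*z - 4
(∇×G)₃ = ∂G₂/∂x − ∂G₁/∂y = 6
∇×G = (6*x*z, -6*y*z + 14*z - 4, 6)
At (-2, -1, -1): (12, -24, 6).

(12, -24, 6)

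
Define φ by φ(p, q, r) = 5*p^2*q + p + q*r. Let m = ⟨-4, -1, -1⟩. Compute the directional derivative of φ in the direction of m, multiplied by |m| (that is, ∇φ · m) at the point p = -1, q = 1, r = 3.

∂φ/∂p = 10*p*q + 1
∂φ/∂q = 5*p^2 + r
∂φ/∂r = q
∇φ at (-1, 1, 3) = (-9, 8, 1)
∇φ · m = (-9)(-4) + (8)(-1) + (1)(-1) = 27

27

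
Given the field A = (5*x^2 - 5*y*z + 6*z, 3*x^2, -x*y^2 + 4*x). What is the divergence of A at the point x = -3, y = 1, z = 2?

-30

∂A₁/∂x = 10*x
∂A₂/∂y = 0
∂A₃/∂z = 0
∇·A = 10*x
At (-3, 1, 2): -30.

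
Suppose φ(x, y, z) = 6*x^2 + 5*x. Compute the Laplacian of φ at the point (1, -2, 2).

∂²φ/∂x² = 12
∂²φ/∂y² = 0
∂²φ/∂z² = 0
∇²φ = 12
At (1, -2, 2): 12.

12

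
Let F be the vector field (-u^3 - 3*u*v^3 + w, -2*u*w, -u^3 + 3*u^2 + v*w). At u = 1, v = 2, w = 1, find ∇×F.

(3, -2, 34)

(∇×F)₁ = ∂F₃/∂v − ∂F₂/∂w = 2*u + w
(∇×F)₂ = ∂F₁/∂w − ∂F₃/∂u = 3*u^2 - 6*u + 1
(∇×F)₃ = ∂F₂/∂u − ∂F₁/∂v = 9*u*v^2 - 2*w
∇×F = (2*u + w, 3*u^2 - 6*u + 1, 9*u*v^2 - 2*w)
At (1, 2, 1): (3, -2, 34).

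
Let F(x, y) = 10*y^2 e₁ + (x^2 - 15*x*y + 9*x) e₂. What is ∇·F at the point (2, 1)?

∂F₁/∂x = 0
∂F₂/∂y = -15*x
∇·F = -15*x
At (2, 1): -30.

-30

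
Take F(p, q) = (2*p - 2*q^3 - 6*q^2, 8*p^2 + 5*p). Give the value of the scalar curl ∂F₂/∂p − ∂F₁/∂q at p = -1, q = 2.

37

∂F₂/∂p = 16*p + 5
∂F₁/∂q = -6*q^2 - 12*q
Scalar curl = 16*p + 6*q^2 + 12*q + 5
At (-1, 2): 37.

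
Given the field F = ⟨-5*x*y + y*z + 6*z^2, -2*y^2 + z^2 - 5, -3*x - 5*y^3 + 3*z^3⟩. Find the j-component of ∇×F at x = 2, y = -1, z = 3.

(∇×F)_2 = ∂F₁/∂z − ∂F₃/∂x
= y + 12*z − (-3)
= y + 12*z + 3
At (2, -1, 3): 38.

38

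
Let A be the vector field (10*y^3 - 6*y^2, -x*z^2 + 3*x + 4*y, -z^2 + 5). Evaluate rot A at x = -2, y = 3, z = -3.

(12, 0, -240)

(∇×A)₁ = ∂A₃/∂y − ∂A₂/∂z = 2*x*z
(∇×A)₂ = ∂A₁/∂z − ∂A₃/∂x = 0
(∇×A)₃ = ∂A₂/∂x − ∂A₁/∂y = -30*y^2 + 12*y - z^2 + 3
∇×A = (2*x*z, 0, -30*y^2 + 12*y - z^2 + 3)
At (-2, 3, -3): (12, 0, -240).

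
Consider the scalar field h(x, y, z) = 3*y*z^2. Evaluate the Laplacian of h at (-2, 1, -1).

∂²h/∂x² = 0
∂²h/∂y² = 0
∂²h/∂z² = 6*y
∇²h = 6*y
At (-2, 1, -1): 6.

6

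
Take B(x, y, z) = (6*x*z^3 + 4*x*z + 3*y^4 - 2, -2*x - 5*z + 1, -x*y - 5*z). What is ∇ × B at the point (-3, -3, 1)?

(8, -69, 322)

(∇×B)₁ = ∂B₃/∂y − ∂B₂/∂z = -x + 5
(∇×B)₂ = ∂B₁/∂z − ∂B₃/∂x = 18*x*z^2 + 4*x + y
(∇×B)₃ = ∂B₂/∂x − ∂B₁/∂y = -12*y^3 - 2
∇×B = (-x + 5, 18*x*z^2 + 4*x + y, -12*y^3 - 2)
At (-3, -3, 1): (8, -69, 322).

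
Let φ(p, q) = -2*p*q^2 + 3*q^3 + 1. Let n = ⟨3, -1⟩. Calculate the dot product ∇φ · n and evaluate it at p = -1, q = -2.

∂φ/∂p = -2*q^2
∂φ/∂q = -4*p*q + 9*q^2
∇φ at (-1, -2) = (-8, 28)
∇φ · n = (-8)(3) + (28)(-1) = -52

-52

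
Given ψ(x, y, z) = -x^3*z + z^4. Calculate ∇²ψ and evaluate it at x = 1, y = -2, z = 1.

∂²ψ/∂x² = -6*x*z
∂²ψ/∂y² = 0
∂²ψ/∂z² = 12*z^2
∇²ψ = -6*x*z + 12*z^2
At (1, -2, 1): 6.

6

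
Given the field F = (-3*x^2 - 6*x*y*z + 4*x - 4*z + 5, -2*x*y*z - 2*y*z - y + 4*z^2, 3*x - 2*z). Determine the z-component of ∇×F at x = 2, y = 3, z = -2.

(∇×F)_3 = ∂F₂/∂x − ∂F₁/∂y
= -2*y*z − (-6*x*z)
= 6*x*z - 2*y*z
At (2, 3, -2): -12.

-12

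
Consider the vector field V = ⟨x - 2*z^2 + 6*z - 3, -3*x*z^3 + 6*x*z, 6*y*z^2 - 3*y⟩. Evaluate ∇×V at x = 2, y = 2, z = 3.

(201, -6, -63)

(∇×V)₁ = ∂V₃/∂y − ∂V₂/∂z = 9*x*z^2 - 6*x + 6*z^2 - 3
(∇×V)₂ = ∂V₁/∂z − ∂V₃/∂x = -4*z + 6
(∇×V)₃ = ∂V₂/∂x − ∂V₁/∂y = -3*z^3 + 6*z
∇×V = (9*x*z^2 - 6*x + 6*z^2 - 3, -4*z + 6, -3*z^3 + 6*z)
At (2, 2, 3): (201, -6, -63).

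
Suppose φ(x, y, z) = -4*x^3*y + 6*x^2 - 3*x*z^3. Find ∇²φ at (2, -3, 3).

48

∂²φ/∂x² = 12*(-2*x*y + 1)
∂²φ/∂y² = 0
∂²φ/∂z² = -18*x*z
∇²φ = -24*x*y - 18*x*z + 12
At (2, -3, 3): 48.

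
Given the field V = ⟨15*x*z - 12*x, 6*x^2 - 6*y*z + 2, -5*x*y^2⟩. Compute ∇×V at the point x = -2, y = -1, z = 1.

(-26, -25, -24)

(∇×V)₁ = ∂V₃/∂y − ∂V₂/∂z = -10*x*y + 6*y
(∇×V)₂ = ∂V₁/∂z − ∂V₃/∂x = 15*x + 5*y^2
(∇×V)₃ = ∂V₂/∂x − ∂V₁/∂y = 12*x
∇×V = (-10*x*y + 6*y, 15*x + 5*y^2, 12*x)
At (-2, -1, 1): (-26, -25, -24).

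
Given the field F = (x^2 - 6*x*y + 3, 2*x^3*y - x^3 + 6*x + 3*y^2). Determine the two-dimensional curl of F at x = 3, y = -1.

-57

∂F₂/∂x = 6*x^2*y - 3*x^2 + 6
∂F₁/∂y = -6*x
Scalar curl = 6*x^2*y - 3*x^2 + 6*x + 6
At (3, -1): -57.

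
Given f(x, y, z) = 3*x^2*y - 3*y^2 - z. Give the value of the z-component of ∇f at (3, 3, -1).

(∇f)_3 = ∂f/∂z = -1
At (3, 3, -1): -1.

-1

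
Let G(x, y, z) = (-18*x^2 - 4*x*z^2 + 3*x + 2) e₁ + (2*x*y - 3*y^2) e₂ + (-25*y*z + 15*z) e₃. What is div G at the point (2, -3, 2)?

∂G₁/∂x = -36*x - 4*z^2 + 3
∂G₂/∂y = 2*x - 6*y
∂G₃/∂z = -25*y + 15
∇·G = -34*x - 31*y - 4*z^2 + 18
At (2, -3, 2): 27.

27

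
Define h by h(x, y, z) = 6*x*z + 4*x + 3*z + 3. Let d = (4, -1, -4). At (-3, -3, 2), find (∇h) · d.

124

∂h/∂x = 6*z + 4
∂h/∂y = 0
∂h/∂z = 6*x + 3
∇h at (-3, -3, 2) = (16, 0, -15)
∇h · d = (16)(4) + (0)(-1) + (-15)(-4) = 124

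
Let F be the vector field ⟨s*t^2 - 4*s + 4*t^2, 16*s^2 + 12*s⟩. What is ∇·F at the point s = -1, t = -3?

5

∂F₁/∂s = t^2 - 4
∂F₂/∂t = 0
∇·F = t^2 - 4
At (-1, -3): 5.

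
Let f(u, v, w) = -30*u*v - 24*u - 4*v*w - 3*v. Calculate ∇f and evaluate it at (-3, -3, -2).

(66, 95, 12)

∂f/∂u = -30*v - 24
∂f/∂v = -30*u - 4*w - 3
∂f/∂w = -4*v
∇f = (-30*v - 24, -30*u - 4*w - 3, -4*v)
At (-3, -3, -2): (66, 95, 12).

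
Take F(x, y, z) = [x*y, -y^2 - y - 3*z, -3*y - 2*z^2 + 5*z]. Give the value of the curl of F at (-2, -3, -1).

(∇×F)₁ = ∂F₃/∂y − ∂F₂/∂z = 0
(∇×F)₂ = ∂F₁/∂z − ∂F₃/∂x = 0
(∇×F)₃ = ∂F₂/∂x − ∂F₁/∂y = -x
∇×F = (0, 0, -x)
At (-2, -3, -1): (0, 0, 2).

(0, 0, 2)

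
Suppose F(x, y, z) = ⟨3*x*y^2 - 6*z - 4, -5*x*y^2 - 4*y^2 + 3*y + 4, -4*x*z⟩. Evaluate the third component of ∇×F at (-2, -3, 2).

-81

(∇×F)_3 = ∂F₂/∂x − ∂F₁/∂y
= -5*y^2 − (6*x*y)
= -6*x*y - 5*y^2
At (-2, -3, 2): -81.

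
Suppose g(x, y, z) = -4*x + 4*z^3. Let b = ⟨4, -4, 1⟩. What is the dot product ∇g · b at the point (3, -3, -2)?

32

∂g/∂x = -4
∂g/∂y = 0
∂g/∂z = 12*z^2
∇g at (3, -3, -2) = (-4, 0, 48)
∇g · b = (-4)(4) + (0)(-4) + (48)(1) = 32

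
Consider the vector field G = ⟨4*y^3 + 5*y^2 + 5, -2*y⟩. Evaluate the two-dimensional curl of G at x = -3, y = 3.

∂G₂/∂x = 0
∂G₁/∂y = 12*y^2 + 10*y
Scalar curl = -12*y^2 - 10*y
At (-3, 3): -138.

-138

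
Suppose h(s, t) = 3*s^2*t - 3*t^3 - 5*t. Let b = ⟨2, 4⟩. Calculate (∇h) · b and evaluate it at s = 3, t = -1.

16

∂h/∂s = 6*s*t
∂h/∂t = 3*s^2 - 9*t^2 - 5
∇h at (3, -1) = (-18, 13)
∇h · b = (-18)(2) + (13)(4) = 16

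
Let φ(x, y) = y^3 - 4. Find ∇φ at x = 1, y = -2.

(0, 12)

∂φ/∂x = 0
∂φ/∂y = 3*y^2
∇φ = (0, 3*y^2)
At (1, -2): (0, 12).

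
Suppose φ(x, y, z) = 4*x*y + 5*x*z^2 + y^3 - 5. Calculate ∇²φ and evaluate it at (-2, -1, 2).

∂²φ/∂x² = 0
∂²φ/∂y² = 6*y
∂²φ/∂z² = 10*x
∇²φ = 10*x + 6*y
At (-2, -1, 2): -26.

-26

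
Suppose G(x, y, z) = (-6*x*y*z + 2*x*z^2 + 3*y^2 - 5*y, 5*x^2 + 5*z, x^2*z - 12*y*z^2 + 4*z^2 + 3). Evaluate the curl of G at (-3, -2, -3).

(-113, -18, 41)

(∇×G)₁ = ∂G₃/∂y − ∂G₂/∂z = -12*z^2 - 5
(∇×G)₂ = ∂G₁/∂z − ∂G₃/∂x = -6*x*y + 2*x*z
(∇×G)₃ = ∂G₂/∂x − ∂G₁/∂y = 6*x*z + 10*x - 6*y + 5
∇×G = (-12*z^2 - 5, -6*x*y + 2*x*z, 6*x*z + 10*x - 6*y + 5)
At (-3, -2, -3): (-113, -18, 41).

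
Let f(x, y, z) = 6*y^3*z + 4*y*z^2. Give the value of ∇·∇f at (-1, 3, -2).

∂²f/∂x² = 0
∂²f/∂y² = 36*y*z
∂²f/∂z² = 8*y
∇²f = 36*y*z + 8*y
At (-1, 3, -2): -192.

-192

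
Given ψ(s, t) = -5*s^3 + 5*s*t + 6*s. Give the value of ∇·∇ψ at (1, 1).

-30

∂²ψ/∂s² = -30*s
∂²ψ/∂t² = 0
∇²ψ = -30*s
At (1, 1): -30.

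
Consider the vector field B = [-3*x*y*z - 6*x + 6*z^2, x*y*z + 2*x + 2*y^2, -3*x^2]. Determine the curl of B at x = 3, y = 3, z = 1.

(-9, 3, 14)

(∇×B)₁ = ∂B₃/∂y − ∂B₂/∂z = -x*y
(∇×B)₂ = ∂B₁/∂z − ∂B₃/∂x = -3*x*y + 6*x + 12*z
(∇×B)₃ = ∂B₂/∂x − ∂B₁/∂y = 3*x*z + y*z + 2
∇×B = (-x*y, -3*x*y + 6*x + 12*z, 3*x*z + y*z + 2)
At (3, 3, 1): (-9, 3, 14).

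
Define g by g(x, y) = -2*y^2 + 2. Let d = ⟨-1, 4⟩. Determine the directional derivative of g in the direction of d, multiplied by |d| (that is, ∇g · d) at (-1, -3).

48

∂g/∂x = 0
∂g/∂y = -4*y
∇g at (-1, -3) = (0, 12)
∇g · d = (0)(-1) + (12)(4) = 48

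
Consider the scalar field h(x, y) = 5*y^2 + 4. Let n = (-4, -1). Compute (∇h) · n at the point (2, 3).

-30

∂h/∂x = 0
∂h/∂y = 10*y
∇h at (2, 3) = (0, 30)
∇h · n = (0)(-4) + (30)(-1) = -30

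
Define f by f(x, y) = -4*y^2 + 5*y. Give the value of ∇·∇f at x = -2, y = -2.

-8

∂²f/∂x² = 0
∂²f/∂y² = -8
∇²f = -8
At (-2, -2): -8.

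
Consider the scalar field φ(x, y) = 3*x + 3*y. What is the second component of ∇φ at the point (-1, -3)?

(∇φ)_2 = ∂φ/∂y = 3
At (-1, -3): 3.

3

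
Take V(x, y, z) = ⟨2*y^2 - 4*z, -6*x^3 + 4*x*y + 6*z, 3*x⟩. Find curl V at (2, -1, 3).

(-6, -7, -72)

(∇×V)₁ = ∂V₃/∂y − ∂V₂/∂z = -6
(∇×V)₂ = ∂V₁/∂z − ∂V₃/∂x = -7
(∇×V)₃ = ∂V₂/∂x − ∂V₁/∂y = -18*x^2
∇×V = (-6, -7, -18*x^2)
At (2, -1, 3): (-6, -7, -72).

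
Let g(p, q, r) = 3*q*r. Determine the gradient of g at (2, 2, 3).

∂g/∂p = 0
∂g/∂q = 3*r
∂g/∂r = 3*q
∇g = (0, 3*r, 3*q)
At (2, 2, 3): (0, 9, 6).

(0, 9, 6)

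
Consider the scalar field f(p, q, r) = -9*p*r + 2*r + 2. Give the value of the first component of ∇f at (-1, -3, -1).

9

(∇f)_1 = ∂f/∂p = -9*r
At (-1, -3, -1): 9.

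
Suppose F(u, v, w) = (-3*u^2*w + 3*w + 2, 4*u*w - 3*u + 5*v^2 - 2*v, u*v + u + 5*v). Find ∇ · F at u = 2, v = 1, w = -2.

32

∂F₁/∂u = -6*u*w
∂F₂/∂v = 10*v - 2
∂F₃/∂w = 0
∇·F = -6*u*w + 10*v - 2
At (2, 1, -2): 32.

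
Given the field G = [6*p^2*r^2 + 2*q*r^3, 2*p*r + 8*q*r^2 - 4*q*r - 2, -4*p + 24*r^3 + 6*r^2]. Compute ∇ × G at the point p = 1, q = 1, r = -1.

(18, -2, 0)

(∇×G)₁ = ∂G₃/∂q − ∂G₂/∂r = -2*p - 16*q*r + 4*q
(∇×G)₂ = ∂G₁/∂r − ∂G₃/∂p = 12*p^2*r + 6*q*r^2 + 4
(∇×G)₃ = ∂G₂/∂p − ∂G₁/∂q = -2*r^3 + 2*r
∇×G = (-2*p - 16*q*r + 4*q, 12*p^2*r + 6*q*r^2 + 4, -2*r^3 + 2*r)
At (1, 1, -1): (18, -2, 0).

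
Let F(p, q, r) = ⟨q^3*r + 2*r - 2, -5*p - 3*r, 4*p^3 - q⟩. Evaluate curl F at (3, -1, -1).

(2, -107, -2)

(∇×F)₁ = ∂F₃/∂q − ∂F₂/∂r = 2
(∇×F)₂ = ∂F₁/∂r − ∂F₃/∂p = -12*p^2 + q^3 + 2
(∇×F)₃ = ∂F₂/∂p − ∂F₁/∂q = -3*q^2*r - 5
∇×F = (2, -12*p^2 + q^3 + 2, -3*q^2*r - 5)
At (3, -1, -1): (2, -107, -2).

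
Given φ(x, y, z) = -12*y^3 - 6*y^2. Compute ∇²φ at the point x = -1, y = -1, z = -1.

∂²φ/∂x² = 0
∂²φ/∂y² = -12*(6*y + 1)
∂²φ/∂z² = 0
∇²φ = -72*y - 12
At (-1, -1, -1): 60.

60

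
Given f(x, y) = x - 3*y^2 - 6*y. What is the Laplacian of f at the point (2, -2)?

-6

∂²f/∂x² = 0
∂²f/∂y² = -6
∇²f = -6
At (2, -2): -6.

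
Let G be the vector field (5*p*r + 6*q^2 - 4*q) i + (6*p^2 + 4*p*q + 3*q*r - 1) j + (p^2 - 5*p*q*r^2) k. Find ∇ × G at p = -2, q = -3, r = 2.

(49, -66, 4)

(∇×G)₁ = ∂G₃/∂q − ∂G₂/∂r = -5*p*r^2 - 3*q
(∇×G)₂ = ∂G₁/∂r − ∂G₃/∂p = 3*p + 5*q*r^2
(∇×G)₃ = ∂G₂/∂p − ∂G₁/∂q = 12*p - 8*q + 4
∇×G = (-5*p*r^2 - 3*q, 3*p + 5*q*r^2, 12*p - 8*q + 4)
At (-2, -3, 2): (49, -66, 4).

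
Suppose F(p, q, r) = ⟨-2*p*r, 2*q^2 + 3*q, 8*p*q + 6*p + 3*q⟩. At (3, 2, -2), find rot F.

(27, -28, 0)

(∇×F)₁ = ∂F₃/∂q − ∂F₂/∂r = 8*p + 3
(∇×F)₂ = ∂F₁/∂r − ∂F₃/∂p = -2*p - 8*q - 6
(∇×F)₃ = ∂F₂/∂p − ∂F₁/∂q = 0
∇×F = (8*p + 3, -2*p - 8*q - 6, 0)
At (3, 2, -2): (27, -28, 0).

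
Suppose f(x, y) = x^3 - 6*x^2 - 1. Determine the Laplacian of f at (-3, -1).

∂²f/∂x² = 6*(x - 2)
∂²f/∂y² = 0
∇²f = 6*x - 12
At (-3, -1): -30.

-30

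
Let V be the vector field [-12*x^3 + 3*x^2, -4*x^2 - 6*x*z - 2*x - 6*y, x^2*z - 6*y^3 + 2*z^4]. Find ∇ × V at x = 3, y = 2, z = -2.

(∇×V)₁ = ∂V₃/∂y − ∂V₂/∂z = 6*x - 18*y^2
(∇×V)₂ = ∂V₁/∂z − ∂V₃/∂x = -2*x*z
(∇×V)₃ = ∂V₂/∂x − ∂V₁/∂y = -8*x - 6*z - 2
∇×V = (6*x - 18*y^2, -2*x*z, -8*x - 6*z - 2)
At (3, 2, -2): (-54, 12, -14).

(-54, 12, -14)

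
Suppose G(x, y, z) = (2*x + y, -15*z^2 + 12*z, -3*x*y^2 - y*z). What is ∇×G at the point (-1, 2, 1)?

(∇×G)₁ = ∂G₃/∂y − ∂G₂/∂z = -6*x*y + 29*z - 12
(∇×G)₂ = ∂G₁/∂z − ∂G₃/∂x = 3*y^2
(∇×G)₃ = ∂G₂/∂x − ∂G₁/∂y = -1
∇×G = (-6*x*y + 29*z - 12, 3*y^2, -1)
At (-1, 2, 1): (29, 12, -1).

(29, 12, -1)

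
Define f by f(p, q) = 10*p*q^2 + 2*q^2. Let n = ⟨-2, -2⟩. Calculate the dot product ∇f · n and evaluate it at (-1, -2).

-144

∂f/∂p = 10*q^2
∂f/∂q = 20*p*q + 4*q
∇f at (-1, -2) = (40, 32)
∇f · n = (40)(-2) + (32)(-2) = -144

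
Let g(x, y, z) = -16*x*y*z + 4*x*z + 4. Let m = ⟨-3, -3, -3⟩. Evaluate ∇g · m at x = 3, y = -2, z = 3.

-216

∂g/∂x = -16*y*z + 4*z
∂g/∂y = -16*x*z
∂g/∂z = -16*x*y + 4*x
∇g at (3, -2, 3) = (108, -144, 108)
∇g · m = (108)(-3) + (-144)(-3) + (108)(-3) = -216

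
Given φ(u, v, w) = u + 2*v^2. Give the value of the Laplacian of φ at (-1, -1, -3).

4

∂²φ/∂u² = 0
∂²φ/∂v² = 4
∂²φ/∂w² = 0
∇²φ = 4
At (-1, -1, -3): 4.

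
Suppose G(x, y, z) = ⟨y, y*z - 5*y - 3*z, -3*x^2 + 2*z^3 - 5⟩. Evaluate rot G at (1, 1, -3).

(2, 6, -1)

(∇×G)₁ = ∂G₃/∂y − ∂G₂/∂z = -y + 3
(∇×G)₂ = ∂G₁/∂z − ∂G₃/∂x = 6*x
(∇×G)₃ = ∂G₂/∂x − ∂G₁/∂y = -1
∇×G = (-y + 3, 6*x, -1)
At (1, 1, -3): (2, 6, -1).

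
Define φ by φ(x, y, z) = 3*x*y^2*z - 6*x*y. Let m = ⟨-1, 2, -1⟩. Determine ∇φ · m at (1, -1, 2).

∂φ/∂x = 3*y^2*z - 6*y
∂φ/∂y = 6*x*y*z - 6*x
∂φ/∂z = 3*x*y^2
∇φ at (1, -1, 2) = (12, -18, 3)
∇φ · m = (12)(-1) + (-18)(2) + (3)(-1) = -51

-51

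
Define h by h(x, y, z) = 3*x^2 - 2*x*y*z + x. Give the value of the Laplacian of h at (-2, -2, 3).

∂²h/∂x² = 6
∂²h/∂y² = 0
∂²h/∂z² = 0
∇²h = 6
At (-2, -2, 3): 6.

6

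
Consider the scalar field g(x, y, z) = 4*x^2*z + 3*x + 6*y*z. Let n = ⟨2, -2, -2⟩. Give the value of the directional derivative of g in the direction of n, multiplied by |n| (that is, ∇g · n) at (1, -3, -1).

30

∂g/∂x = 8*x*z + 3
∂g/∂y = 6*z
∂g/∂z = 4*x^2 + 6*y
∇g at (1, -3, -1) = (-5, -6, -14)
∇g · n = (-5)(2) + (-6)(-2) + (-14)(-2) = 30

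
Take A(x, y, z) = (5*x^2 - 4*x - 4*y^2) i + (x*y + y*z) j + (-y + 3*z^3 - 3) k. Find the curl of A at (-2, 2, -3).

(-3, 0, 18)

(∇×A)₁ = ∂A₃/∂y − ∂A₂/∂z = -y - 1
(∇×A)₂ = ∂A₁/∂z − ∂A₃/∂x = 0
(∇×A)₃ = ∂A₂/∂x − ∂A₁/∂y = 9*y
∇×A = (-y - 1, 0, 9*y)
At (-2, 2, -3): (-3, 0, 18).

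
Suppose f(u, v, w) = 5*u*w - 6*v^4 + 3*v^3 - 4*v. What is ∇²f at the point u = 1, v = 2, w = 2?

∂²f/∂u² = 0
∂²f/∂v² = 18*v*(-4*v + 1)
∂²f/∂w² = 0
∇²f = -72*v^2 + 18*v
At (1, 2, 2): -252.

-252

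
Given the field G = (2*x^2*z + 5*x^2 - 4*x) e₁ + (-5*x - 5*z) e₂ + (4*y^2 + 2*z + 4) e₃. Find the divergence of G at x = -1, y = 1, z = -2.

∂G₁/∂x = 4*x*z + 10*x - 4
∂G₂/∂y = 0
∂G₃/∂z = 2
∇·G = 4*x*z + 10*x - 2
At (-1, 1, -2): -4.

-4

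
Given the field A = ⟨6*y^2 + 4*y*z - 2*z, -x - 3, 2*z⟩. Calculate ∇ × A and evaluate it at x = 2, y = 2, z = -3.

(∇×A)₁ = ∂A₃/∂y − ∂A₂/∂z = 0
(∇×A)₂ = ∂A₁/∂z − ∂A₃/∂x = 4*y - 2
(∇×A)₃ = ∂A₂/∂x − ∂A₁/∂y = -12*y - 4*z - 1
∇×A = (0, 4*y - 2, -12*y - 4*z - 1)
At (2, 2, -3): (0, 6, -13).

(0, 6, -13)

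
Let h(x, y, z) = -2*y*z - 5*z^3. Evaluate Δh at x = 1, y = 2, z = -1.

∂²h/∂x² = 0
∂²h/∂y² = 0
∂²h/∂z² = -30*z
∇²h = -30*z
At (1, 2, -1): 30.

30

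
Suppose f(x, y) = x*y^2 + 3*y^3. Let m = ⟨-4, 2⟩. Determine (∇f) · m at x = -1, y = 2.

48

∂f/∂x = y^2
∂f/∂y = 2*x*y + 9*y^2
∇f at (-1, 2) = (4, 32)
∇f · m = (4)(-4) + (32)(2) = 48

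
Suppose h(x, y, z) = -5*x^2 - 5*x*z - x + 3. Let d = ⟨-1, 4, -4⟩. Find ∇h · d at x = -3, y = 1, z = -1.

∂h/∂x = -10*x - 5*z - 1
∂h/∂y = 0
∂h/∂z = -5*x
∇h at (-3, 1, -1) = (34, 0, 15)
∇h · d = (34)(-1) + (0)(4) + (15)(-4) = -94

-94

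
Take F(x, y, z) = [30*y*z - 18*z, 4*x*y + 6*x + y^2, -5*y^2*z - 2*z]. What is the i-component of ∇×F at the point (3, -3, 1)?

30

(∇×F)_1 = ∂F₃/∂y − ∂F₂/∂z
= -10*y*z − (0)
= -10*y*z
At (3, -3, 1): 30.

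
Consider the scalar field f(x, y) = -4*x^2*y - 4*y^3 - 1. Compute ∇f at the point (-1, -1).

∂f/∂x = -8*x*y
∂f/∂y = -4*x^2 - 12*y^2
∇f = (-8*x*y, -4*x^2 - 12*y^2)
At (-1, -1): (-8, -16).

(-8, -16)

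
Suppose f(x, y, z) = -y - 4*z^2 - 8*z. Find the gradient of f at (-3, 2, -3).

(0, -1, 16)

∂f/∂x = 0
∂f/∂y = -1
∂f/∂z = -8*z - 8
∇f = (0, -1, -8*z - 8)
At (-3, 2, -3): (0, -1, 16).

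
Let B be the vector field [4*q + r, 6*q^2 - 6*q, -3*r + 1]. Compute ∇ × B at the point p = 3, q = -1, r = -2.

(∇×B)₁ = ∂B₃/∂q − ∂B₂/∂r = 0
(∇×B)₂ = ∂B₁/∂r − ∂B₃/∂p = 1
(∇×B)₃ = ∂B₂/∂p − ∂B₁/∂q = -4
∇×B = (0, 1, -4)
At (3, -1, -2): (0, 1, -4).

(0, 1, -4)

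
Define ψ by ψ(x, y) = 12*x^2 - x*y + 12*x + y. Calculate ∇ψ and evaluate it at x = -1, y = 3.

(-15, 2)

∂ψ/∂x = 24*x - y + 12
∂ψ/∂y = -x + 1
∇ψ = (24*x - y + 12, -x + 1)
At (-1, 3): (-15, 2).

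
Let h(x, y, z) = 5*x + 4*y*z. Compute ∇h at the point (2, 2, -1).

∂h/∂x = 5
∂h/∂y = 4*z
∂h/∂z = 4*y
∇h = (5, 4*z, 4*y)
At (2, 2, -1): (5, -4, 8).

(5, -4, 8)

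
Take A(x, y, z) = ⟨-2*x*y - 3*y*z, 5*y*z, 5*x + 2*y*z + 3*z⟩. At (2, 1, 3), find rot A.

(1, -8, 13)

(∇×A)₁ = ∂A₃/∂y − ∂A₂/∂z = -5*y + 2*z
(∇×A)₂ = ∂A₁/∂z − ∂A₃/∂x = -3*y - 5
(∇×A)₃ = ∂A₂/∂x − ∂A₁/∂y = 2*x + 3*z
∇×A = (-5*y + 2*z, -3*y - 5, 2*x + 3*z)
At (2, 1, 3): (1, -8, 13).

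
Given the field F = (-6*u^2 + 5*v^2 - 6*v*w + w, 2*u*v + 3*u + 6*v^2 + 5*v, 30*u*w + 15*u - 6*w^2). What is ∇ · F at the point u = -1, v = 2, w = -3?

45

∂F₁/∂u = -12*u
∂F₂/∂v = 2*u + 12*v + 5
∂F₃/∂w = 30*u - 12*w
∇·F = 20*u + 12*v - 12*w + 5
At (-1, 2, -3): 45.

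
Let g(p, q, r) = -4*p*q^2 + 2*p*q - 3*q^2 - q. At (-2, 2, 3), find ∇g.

∂g/∂p = -4*q^2 + 2*q
∂g/∂q = -8*p*q + 2*p - 6*q - 1
∂g/∂r = 0
∇g = (-4*q^2 + 2*q, -8*p*q + 2*p - 6*q - 1, 0)
At (-2, 2, 3): (-12, 15, 0).

(-12, 15, 0)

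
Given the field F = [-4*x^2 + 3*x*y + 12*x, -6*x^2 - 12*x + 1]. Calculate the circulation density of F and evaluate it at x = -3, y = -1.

∂F₂/∂x = -12*x - 12
∂F₁/∂y = 3*x
Scalar curl = -15*x - 12
At (-3, -1): 33.

33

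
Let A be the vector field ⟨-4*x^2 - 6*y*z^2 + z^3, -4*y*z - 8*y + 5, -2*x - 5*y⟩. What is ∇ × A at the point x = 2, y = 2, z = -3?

(∇×A)₁ = ∂A₃/∂y − ∂A₂/∂z = 4*y - 5
(∇×A)₂ = ∂A₁/∂z − ∂A₃/∂x = -12*y*z + 3*z^2 + 2
(∇×A)₃ = ∂A₂/∂x − ∂A₁/∂y = 6*z^2
∇×A = (4*y - 5, -12*y*z + 3*z^2 + 2, 6*z^2)
At (2, 2, -3): (3, 101, 54).

(3, 101, 54)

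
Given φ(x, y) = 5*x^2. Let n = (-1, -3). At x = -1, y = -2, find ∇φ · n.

∂φ/∂x = 10*x
∂φ/∂y = 0
∇φ at (-1, -2) = (-10, 0)
∇φ · n = (-10)(-1) + (0)(-3) = 10

10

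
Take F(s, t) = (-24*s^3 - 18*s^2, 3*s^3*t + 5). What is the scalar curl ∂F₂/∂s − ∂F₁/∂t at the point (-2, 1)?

∂F₂/∂s = 9*s^2*t
∂F₁/∂t = 0
Scalar curl = 9*s^2*t
At (-2, 1): 36.

36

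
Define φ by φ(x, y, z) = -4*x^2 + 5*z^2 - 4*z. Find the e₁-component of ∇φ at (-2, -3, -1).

(∇φ)_1 = ∂φ/∂x = -8*x
At (-2, -3, -1): 16.

16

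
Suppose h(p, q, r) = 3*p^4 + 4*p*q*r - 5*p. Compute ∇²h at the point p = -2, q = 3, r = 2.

144

∂²h/∂p² = 36*p^2
∂²h/∂q² = 0
∂²h/∂r² = 0
∇²h = 36*p^2
At (-2, 3, 2): 144.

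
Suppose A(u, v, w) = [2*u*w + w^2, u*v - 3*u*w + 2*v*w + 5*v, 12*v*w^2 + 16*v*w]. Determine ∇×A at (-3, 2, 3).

(143, 0, -7)

(∇×A)₁ = ∂A₃/∂v − ∂A₂/∂w = 3*u - 2*v + 12*w^2 + 16*w
(∇×A)₂ = ∂A₁/∂w − ∂A₃/∂u = 2*u + 2*w
(∇×A)₃ = ∂A₂/∂u − ∂A₁/∂v = v - 3*w
∇×A = (3*u - 2*v + 12*w^2 + 16*w, 2*u + 2*w, v - 3*w)
At (-3, 2, 3): (143, 0, -7).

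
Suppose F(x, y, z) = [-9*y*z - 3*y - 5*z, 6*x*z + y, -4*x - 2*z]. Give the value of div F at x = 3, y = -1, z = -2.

∂F₁/∂x = 0
∂F₂/∂y = 1
∂F₃/∂z = -2
∇·F = -1
At (3, -1, -2): -1.

-1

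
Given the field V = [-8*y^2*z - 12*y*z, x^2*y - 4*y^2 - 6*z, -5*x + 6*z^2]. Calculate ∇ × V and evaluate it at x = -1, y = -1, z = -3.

(6, 9, 14)

(∇×V)₁ = ∂V₃/∂y − ∂V₂/∂z = 6
(∇×V)₂ = ∂V₁/∂z − ∂V₃/∂x = -8*y^2 - 12*y + 5
(∇×V)₃ = ∂V₂/∂x − ∂V₁/∂y = 2*x*y + 16*y*z + 12*z
∇×V = (6, -8*y^2 - 12*y + 5, 2*x*y + 16*y*z + 12*z)
At (-1, -1, -3): (6, 9, 14).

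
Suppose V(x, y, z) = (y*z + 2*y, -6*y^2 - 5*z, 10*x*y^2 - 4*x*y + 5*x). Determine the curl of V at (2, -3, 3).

(-123, -110, -5)

(∇×V)₁ = ∂V₃/∂y − ∂V₂/∂z = 20*x*y - 4*x + 5
(∇×V)₂ = ∂V₁/∂z − ∂V₃/∂x = -10*y^2 + 5*y - 5
(∇×V)₃ = ∂V₂/∂x − ∂V₁/∂y = -z - 2
∇×V = (20*x*y - 4*x + 5, -10*y^2 + 5*y - 5, -z - 2)
At (2, -3, 3): (-123, -110, -5).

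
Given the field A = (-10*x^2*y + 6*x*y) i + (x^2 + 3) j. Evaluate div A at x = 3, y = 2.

∂A₁/∂x = -20*x*y + 6*y
∂A₂/∂y = 0
∇·A = -20*x*y + 6*y
At (3, 2): -108.

-108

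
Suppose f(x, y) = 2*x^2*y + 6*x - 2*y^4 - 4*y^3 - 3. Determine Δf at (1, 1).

-44

∂²f/∂x² = 4*y
∂²f/∂y² = -24*y*(y + 1)
∇²f = -24*y^2 - 20*y
At (1, 1): -44.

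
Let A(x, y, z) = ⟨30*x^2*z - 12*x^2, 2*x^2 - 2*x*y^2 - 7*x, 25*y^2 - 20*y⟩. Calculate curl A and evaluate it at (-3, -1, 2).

(-70, 270, -21)

(∇×A)₁ = ∂A₃/∂y − ∂A₂/∂z = 50*y - 20
(∇×A)₂ = ∂A₁/∂z − ∂A₃/∂x = 30*x^2
(∇×A)₃ = ∂A₂/∂x − ∂A₁/∂y = 4*x - 2*y^2 - 7
∇×A = (50*y - 20, 30*x^2, 4*x - 2*y^2 - 7)
At (-3, -1, 2): (-70, 270, -21).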